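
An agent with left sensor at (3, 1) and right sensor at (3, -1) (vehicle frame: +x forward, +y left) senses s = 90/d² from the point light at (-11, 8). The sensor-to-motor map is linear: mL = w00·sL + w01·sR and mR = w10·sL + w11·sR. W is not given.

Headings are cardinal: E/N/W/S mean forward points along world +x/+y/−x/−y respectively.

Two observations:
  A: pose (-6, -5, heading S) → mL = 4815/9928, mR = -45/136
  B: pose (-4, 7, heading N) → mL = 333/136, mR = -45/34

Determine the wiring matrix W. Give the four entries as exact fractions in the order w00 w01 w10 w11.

obs A: pose=(-6,-5,S) → sL=45/146, sR=45/136, mL=4815/9928, mR=-45/136
obs B: pose=(-4,7,N) → sL=9/4, sR=45/34, mL=333/136, mR=-45/34
sensor matrix S = [[45/146, 45/136], [9/4, 45/34]]; det S = -13365/39712
solve [mL_A; mL_B] = S·[w00; w01] and [mR_A; mR_B] = S·[w10; w11]:
  w00 = 1/2, w01 = 1, w10 = 0, w11 = -1

1/2 1 0 -1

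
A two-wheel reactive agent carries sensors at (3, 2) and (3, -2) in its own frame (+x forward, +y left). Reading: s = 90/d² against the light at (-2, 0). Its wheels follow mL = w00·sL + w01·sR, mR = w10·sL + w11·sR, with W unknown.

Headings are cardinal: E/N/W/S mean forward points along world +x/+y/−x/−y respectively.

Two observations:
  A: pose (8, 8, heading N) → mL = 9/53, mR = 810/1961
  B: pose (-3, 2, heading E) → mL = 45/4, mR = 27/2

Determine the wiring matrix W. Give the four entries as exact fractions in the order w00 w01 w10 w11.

0 1/2 1/2 1/2

obs A: pose=(8,8,N) → sL=18/37, sR=18/53, mL=9/53, mR=810/1961
obs B: pose=(-3,2,E) → sL=9/2, sR=45/2, mL=45/4, mR=27/2
sensor matrix S = [[18/37, 18/53], [9/2, 45/2]]; det S = 18468/1961
solve [mL_A; mL_B] = S·[w00; w01] and [mR_A; mR_B] = S·[w10; w11]:
  w00 = 0, w01 = 1/2, w10 = 1/2, w11 = 1/2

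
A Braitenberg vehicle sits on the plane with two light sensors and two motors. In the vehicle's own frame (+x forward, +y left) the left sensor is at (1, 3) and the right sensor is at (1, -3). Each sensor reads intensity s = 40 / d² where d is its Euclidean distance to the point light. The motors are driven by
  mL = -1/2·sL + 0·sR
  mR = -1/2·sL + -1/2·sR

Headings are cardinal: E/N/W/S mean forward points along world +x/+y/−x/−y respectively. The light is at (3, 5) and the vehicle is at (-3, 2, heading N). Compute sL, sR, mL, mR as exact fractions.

8/17 40/13 -4/17 -392/221

left sensor world pos  = (-6, 3); dL² = 85
right sensor world pos = (0, 3); dR² = 13
sL = 40/85 = 8/17
sR = 40/13 = 40/13
mL = -1/2·sL + 0·sR = -4/17
mR = -1/2·sL + -1/2·sR = -392/221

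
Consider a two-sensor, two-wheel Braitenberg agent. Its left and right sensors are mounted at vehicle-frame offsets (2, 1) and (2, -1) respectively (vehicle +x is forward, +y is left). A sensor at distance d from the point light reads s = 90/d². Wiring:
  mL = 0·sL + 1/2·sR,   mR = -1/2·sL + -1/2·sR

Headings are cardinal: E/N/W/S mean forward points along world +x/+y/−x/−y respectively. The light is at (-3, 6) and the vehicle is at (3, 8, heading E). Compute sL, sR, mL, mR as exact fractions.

90/73 18/13 9/13 -1242/949

left sensor world pos  = (5, 9); dL² = 73
right sensor world pos = (5, 7); dR² = 65
sL = 90/73 = 90/73
sR = 90/65 = 18/13
mL = 0·sL + 1/2·sR = 9/13
mR = -1/2·sL + -1/2·sR = -1242/949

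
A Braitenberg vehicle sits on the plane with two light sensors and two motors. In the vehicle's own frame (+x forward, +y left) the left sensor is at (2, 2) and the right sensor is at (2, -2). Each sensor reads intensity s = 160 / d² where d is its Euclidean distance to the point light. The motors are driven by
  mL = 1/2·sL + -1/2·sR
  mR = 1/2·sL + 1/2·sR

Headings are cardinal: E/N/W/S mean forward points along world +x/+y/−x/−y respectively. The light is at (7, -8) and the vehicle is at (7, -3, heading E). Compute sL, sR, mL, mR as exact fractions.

left sensor world pos  = (9, -1); dL² = 53
right sensor world pos = (9, -5); dR² = 13
sL = 160/53 = 160/53
sR = 160/13 = 160/13
mL = 1/2·sL + -1/2·sR = -3200/689
mR = 1/2·sL + 1/2·sR = 5280/689

160/53 160/13 -3200/689 5280/689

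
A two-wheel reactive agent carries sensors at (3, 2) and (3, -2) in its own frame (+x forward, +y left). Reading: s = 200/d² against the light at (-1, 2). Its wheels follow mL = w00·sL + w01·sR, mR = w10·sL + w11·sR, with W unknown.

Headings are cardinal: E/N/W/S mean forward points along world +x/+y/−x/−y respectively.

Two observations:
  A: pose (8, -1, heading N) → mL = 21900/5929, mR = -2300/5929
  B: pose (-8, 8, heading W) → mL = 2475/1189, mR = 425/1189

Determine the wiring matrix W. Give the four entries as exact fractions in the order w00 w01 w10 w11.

1/2 1 -1/2 1

obs A: pose=(8,-1,N) → sL=200/49, sR=200/121, mL=21900/5929, mR=-2300/5929
obs B: pose=(-8,8,W) → sL=50/29, sR=50/41, mL=2475/1189, mR=425/1189
sensor matrix S = [[200/49, 200/121], [50/29, 50/41]]; det S = 15000000/7049581
solve [mL_A; mL_B] = S·[w00; w01] and [mR_A; mR_B] = S·[w10; w11]:
  w00 = 1/2, w01 = 1, w10 = -1/2, w11 = 1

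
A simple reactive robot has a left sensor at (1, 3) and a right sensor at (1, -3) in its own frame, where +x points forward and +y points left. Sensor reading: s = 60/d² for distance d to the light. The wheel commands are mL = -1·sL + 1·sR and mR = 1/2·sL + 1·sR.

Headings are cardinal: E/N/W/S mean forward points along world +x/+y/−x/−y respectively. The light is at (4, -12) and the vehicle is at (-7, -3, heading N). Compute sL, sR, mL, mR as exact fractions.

left sensor world pos  = (-10, -2); dL² = 296
right sensor world pos = (-4, -2); dR² = 164
sL = 60/296 = 15/74
sR = 60/164 = 15/41
mL = -1·sL + 1·sR = 495/3034
mR = 1/2·sL + 1·sR = 2835/6068

15/74 15/41 495/3034 2835/6068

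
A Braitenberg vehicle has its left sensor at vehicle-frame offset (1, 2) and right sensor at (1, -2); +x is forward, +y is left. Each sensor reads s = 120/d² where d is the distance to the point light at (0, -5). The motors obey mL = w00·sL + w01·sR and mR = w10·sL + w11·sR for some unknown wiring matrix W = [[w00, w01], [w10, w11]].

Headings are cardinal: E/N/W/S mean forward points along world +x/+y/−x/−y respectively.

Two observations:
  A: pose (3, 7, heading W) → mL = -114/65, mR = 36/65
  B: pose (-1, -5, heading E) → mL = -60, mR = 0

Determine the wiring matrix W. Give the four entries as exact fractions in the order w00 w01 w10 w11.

-1 -1 1 -1

obs A: pose=(3,7,W) → sL=15/13, sR=3/5, mL=-114/65, mR=36/65
obs B: pose=(-1,-5,E) → sL=30, sR=30, mL=-60, mR=0
sensor matrix S = [[15/13, 3/5], [30, 30]]; det S = 216/13
solve [mL_A; mL_B] = S·[w00; w01] and [mR_A; mR_B] = S·[w10; w11]:
  w00 = -1, w01 = -1, w10 = 1, w11 = -1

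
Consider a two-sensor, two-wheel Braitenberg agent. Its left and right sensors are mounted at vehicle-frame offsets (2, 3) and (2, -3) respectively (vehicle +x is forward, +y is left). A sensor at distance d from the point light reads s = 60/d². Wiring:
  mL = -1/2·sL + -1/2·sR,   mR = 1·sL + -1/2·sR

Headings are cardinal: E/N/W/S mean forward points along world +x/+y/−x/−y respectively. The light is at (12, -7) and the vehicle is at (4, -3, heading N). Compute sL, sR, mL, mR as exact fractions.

left sensor world pos  = (1, -1); dL² = 157
right sensor world pos = (7, -1); dR² = 61
sL = 60/157 = 60/157
sR = 60/61 = 60/61
mL = -1/2·sL + -1/2·sR = -6540/9577
mR = 1·sL + -1/2·sR = -1050/9577

60/157 60/61 -6540/9577 -1050/9577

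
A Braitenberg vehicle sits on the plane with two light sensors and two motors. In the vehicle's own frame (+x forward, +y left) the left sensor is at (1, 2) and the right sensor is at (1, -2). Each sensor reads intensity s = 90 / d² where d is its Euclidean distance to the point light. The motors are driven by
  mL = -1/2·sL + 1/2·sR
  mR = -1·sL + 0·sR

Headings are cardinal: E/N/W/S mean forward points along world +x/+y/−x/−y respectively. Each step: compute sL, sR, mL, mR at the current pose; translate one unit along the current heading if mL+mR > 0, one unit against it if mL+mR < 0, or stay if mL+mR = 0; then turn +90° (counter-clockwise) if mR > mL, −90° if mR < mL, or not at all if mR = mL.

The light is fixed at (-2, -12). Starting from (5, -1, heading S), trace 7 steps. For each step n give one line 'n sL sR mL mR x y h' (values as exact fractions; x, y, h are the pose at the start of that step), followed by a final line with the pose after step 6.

0 90/181 18/25 504/4525 -90/181 5 -1 S
1 45/68 45/116 -135/986 -45/68 5 0 W
2 18/41 90/269 -576/11029 -18/41 6 0 N
3 9/25 5/9 22/225 -9/25 6 -1 E
4 90/181 18/25 504/4525 -90/181 5 -1 S
5 45/68 45/116 -135/986 -45/68 5 0 W
6 18/41 90/269 -576/11029 -18/41 6 0 N
final 6 -1 E

n=0: pose=(5,-1,S); sL=90/181, sR=18/25; mL=504/4525, mR=-90/181; mL+mR=-1746/4525 → advance -1; mR−mL=-2754/4525 → turn -1·90°
n=1: pose=(5,0,W); sL=45/68, sR=45/116; mL=-135/986, mR=-45/68; mL+mR=-1575/1972 → advance -1; mR−mL=-1035/1972 → turn -1·90°
n=2: pose=(6,0,N); sL=18/41, sR=90/269; mL=-576/11029, mR=-18/41; mL+mR=-5418/11029 → advance -1; mR−mL=-4266/11029 → turn -1·90°
n=3: pose=(6,-1,E); sL=9/25, sR=5/9; mL=22/225, mR=-9/25; mL+mR=-59/225 → advance -1; mR−mL=-103/225 → turn -1·90°
n=4: pose=(5,-1,S); sL=90/181, sR=18/25; mL=504/4525, mR=-90/181; mL+mR=-1746/4525 → advance -1; mR−mL=-2754/4525 → turn -1·90°
n=5: pose=(5,0,W); sL=45/68, sR=45/116; mL=-135/986, mR=-45/68; mL+mR=-1575/1972 → advance -1; mR−mL=-1035/1972 → turn -1·90°
n=6: pose=(6,0,N); sL=18/41, sR=90/269; mL=-576/11029, mR=-18/41; mL+mR=-5418/11029 → advance -1; mR−mL=-4266/11029 → turn -1·90°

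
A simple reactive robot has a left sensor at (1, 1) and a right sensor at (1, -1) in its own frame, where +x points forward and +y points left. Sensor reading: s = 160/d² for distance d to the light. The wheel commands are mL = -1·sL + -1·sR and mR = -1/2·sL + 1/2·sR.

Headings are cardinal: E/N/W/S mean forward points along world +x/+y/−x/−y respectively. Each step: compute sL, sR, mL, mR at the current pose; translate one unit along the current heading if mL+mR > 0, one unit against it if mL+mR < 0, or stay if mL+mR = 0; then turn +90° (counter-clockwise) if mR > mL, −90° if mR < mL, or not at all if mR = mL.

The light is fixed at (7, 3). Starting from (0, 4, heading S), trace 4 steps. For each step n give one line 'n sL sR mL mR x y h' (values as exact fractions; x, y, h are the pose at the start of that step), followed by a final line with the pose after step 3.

0 40/9 5/2 -125/18 -35/36 0 4 S
1 32/9 160/37 -2624/333 128/333 0 5 E
2 16/9 80/29 -1184/261 128/261 -1 5 N
3 160/81 32/17 -5312/1377 -64/1377 -1 4 W
final 0 4 S

n=0: pose=(0,4,S); sL=40/9, sR=5/2; mL=-125/18, mR=-35/36; mL+mR=-95/12 → advance -1; mR−mL=215/36 → turn +1·90°
n=1: pose=(0,5,E); sL=32/9, sR=160/37; mL=-2624/333, mR=128/333; mL+mR=-832/111 → advance -1; mR−mL=2752/333 → turn +1·90°
n=2: pose=(-1,5,N); sL=16/9, sR=80/29; mL=-1184/261, mR=128/261; mL+mR=-352/87 → advance -1; mR−mL=1312/261 → turn +1·90°
n=3: pose=(-1,4,W); sL=160/81, sR=32/17; mL=-5312/1377, mR=-64/1377; mL+mR=-1792/459 → advance -1; mR−mL=5248/1377 → turn +1·90°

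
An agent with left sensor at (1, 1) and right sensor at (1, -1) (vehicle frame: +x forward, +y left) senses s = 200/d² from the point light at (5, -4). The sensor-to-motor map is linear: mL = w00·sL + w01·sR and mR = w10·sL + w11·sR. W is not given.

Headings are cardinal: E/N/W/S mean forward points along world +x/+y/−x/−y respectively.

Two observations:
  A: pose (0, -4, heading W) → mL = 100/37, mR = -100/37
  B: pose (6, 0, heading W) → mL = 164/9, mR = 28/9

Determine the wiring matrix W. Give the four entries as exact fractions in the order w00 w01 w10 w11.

obs A: pose=(0,-4,W) → sL=200/37, sR=200/37, mL=100/37, mR=-100/37
obs B: pose=(6,0,W) → sL=200/9, sR=8, mL=164/9, mR=28/9
sensor matrix S = [[200/37, 200/37], [200/9, 8]]; det S = -25600/333
solve [mL_A; mL_B] = S·[w00; w01] and [mR_A; mR_B] = S·[w10; w11]:
  w00 = 1, w01 = -1/2, w10 = 1/2, w11 = -1

1 -1/2 1/2 -1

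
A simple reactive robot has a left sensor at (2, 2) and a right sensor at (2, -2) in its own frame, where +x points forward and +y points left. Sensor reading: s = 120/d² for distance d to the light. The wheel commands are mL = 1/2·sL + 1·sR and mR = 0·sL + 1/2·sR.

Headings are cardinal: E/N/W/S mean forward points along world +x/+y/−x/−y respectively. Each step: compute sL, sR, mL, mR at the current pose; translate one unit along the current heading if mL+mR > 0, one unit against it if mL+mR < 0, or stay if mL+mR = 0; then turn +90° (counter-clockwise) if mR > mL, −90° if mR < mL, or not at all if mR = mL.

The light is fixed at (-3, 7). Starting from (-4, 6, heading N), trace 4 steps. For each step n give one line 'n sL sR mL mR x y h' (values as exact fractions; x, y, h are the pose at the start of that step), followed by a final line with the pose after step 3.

0 12 60 66 30 -4 6 N
1 24 24 36 12 -4 7 E
2 15 15 45/2 15/2 -3 7 S
3 120/13 24 372/13 12 -3 6 W
final -4 6 N

n=0: pose=(-4,6,N); sL=12, sR=60; mL=66, mR=30; mL+mR=96 → advance +1; mR−mL=-36 → turn -1·90°
n=1: pose=(-4,7,E); sL=24, sR=24; mL=36, mR=12; mL+mR=48 → advance +1; mR−mL=-24 → turn -1·90°
n=2: pose=(-3,7,S); sL=15, sR=15; mL=45/2, mR=15/2; mL+mR=30 → advance +1; mR−mL=-15 → turn -1·90°
n=3: pose=(-3,6,W); sL=120/13, sR=24; mL=372/13, mR=12; mL+mR=528/13 → advance +1; mR−mL=-216/13 → turn -1·90°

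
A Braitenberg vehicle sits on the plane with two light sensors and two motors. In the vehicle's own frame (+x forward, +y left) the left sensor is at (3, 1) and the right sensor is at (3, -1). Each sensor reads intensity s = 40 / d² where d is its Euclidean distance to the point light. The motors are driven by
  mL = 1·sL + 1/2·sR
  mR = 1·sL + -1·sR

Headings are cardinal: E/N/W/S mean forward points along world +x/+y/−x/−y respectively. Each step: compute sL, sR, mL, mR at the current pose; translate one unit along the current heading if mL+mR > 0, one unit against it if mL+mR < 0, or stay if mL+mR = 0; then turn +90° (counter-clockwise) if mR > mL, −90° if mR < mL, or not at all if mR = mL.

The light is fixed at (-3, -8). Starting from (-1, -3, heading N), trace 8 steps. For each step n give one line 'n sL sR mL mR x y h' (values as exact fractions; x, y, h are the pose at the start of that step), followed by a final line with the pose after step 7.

n=0: pose=(-1,-3,N); sL=8/13, sR=40/73; mL=844/949, mR=64/949; mL+mR=908/949 → advance +1; mR−mL=-60/73 → turn -1·90°
n=1: pose=(-1,-2,E); sL=20/37, sR=4/5; mL=174/185, mR=-48/185; mL+mR=126/185 → advance +1; mR−mL=-6/5 → turn -1·90°
n=2: pose=(0,-2,S); sL=8/5, sR=40/13; mL=204/65, mR=-96/65; mL+mR=108/65 → advance +1; mR−mL=-60/13 → turn -1·90°
n=3: pose=(0,-3,W); sL=5/2, sR=10/9; mL=55/18, mR=25/18; mL+mR=40/9 → advance +1; mR−mL=-5/3 → turn -1·90°
n=4: pose=(-1,-3,N); sL=8/13, sR=40/73; mL=844/949, mR=64/949; mL+mR=908/949 → advance +1; mR−mL=-60/73 → turn -1·90°
n=5: pose=(-1,-2,E); sL=20/37, sR=4/5; mL=174/185, mR=-48/185; mL+mR=126/185 → advance +1; mR−mL=-6/5 → turn -1·90°
n=6: pose=(0,-2,S); sL=8/5, sR=40/13; mL=204/65, mR=-96/65; mL+mR=108/65 → advance +1; mR−mL=-60/13 → turn -1·90°
n=7: pose=(0,-3,W); sL=5/2, sR=10/9; mL=55/18, mR=25/18; mL+mR=40/9 → advance +1; mR−mL=-5/3 → turn -1·90°

0 8/13 40/73 844/949 64/949 -1 -3 N
1 20/37 4/5 174/185 -48/185 -1 -2 E
2 8/5 40/13 204/65 -96/65 0 -2 S
3 5/2 10/9 55/18 25/18 0 -3 W
4 8/13 40/73 844/949 64/949 -1 -3 N
5 20/37 4/5 174/185 -48/185 -1 -2 E
6 8/5 40/13 204/65 -96/65 0 -2 S
7 5/2 10/9 55/18 25/18 0 -3 W
final -1 -3 N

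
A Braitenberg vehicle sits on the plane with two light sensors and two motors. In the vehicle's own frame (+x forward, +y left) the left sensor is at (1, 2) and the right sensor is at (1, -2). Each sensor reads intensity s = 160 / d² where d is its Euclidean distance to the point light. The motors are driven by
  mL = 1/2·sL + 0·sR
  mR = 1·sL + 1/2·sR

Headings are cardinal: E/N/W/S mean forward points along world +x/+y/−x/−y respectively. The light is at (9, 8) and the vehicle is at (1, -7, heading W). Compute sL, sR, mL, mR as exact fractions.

16/37 16/25 8/37 696/925

left sensor world pos  = (0, -9); dL² = 370
right sensor world pos = (0, -5); dR² = 250
sL = 160/370 = 16/37
sR = 160/250 = 16/25
mL = 1/2·sL + 0·sR = 8/37
mR = 1·sL + 1/2·sR = 696/925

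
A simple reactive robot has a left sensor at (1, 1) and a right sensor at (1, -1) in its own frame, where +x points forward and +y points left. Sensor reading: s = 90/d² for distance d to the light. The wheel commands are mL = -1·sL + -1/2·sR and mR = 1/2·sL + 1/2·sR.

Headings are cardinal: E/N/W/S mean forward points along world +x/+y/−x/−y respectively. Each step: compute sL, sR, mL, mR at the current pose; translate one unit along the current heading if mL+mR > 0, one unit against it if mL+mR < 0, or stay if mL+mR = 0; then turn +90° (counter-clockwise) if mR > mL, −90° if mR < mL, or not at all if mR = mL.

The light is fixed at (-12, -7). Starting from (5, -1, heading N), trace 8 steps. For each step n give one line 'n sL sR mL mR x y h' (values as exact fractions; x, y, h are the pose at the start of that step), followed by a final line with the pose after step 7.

n=0: pose=(5,-1,N); sL=18/61, sR=90/373; mL=-9459/22753, mR=6102/22753; mL+mR=-9/61 → advance -1; mR−mL=15561/22753 → turn +1·90°
n=1: pose=(5,-2,W); sL=45/136, sR=45/146; mL=-4815/9928, mR=6345/19856; mL+mR=-45/272 → advance -1; mR−mL=15975/19856 → turn +1·90°
n=2: pose=(6,-2,S); sL=90/377, sR=18/61; mL=-8883/22997, mR=6138/22997; mL+mR=-45/377 → advance -1; mR−mL=15021/22997 → turn +1·90°
n=3: pose=(6,-1,E); sL=9/41, sR=45/193; mL=-5319/15826, mR=1791/7913; mL+mR=-9/82 → advance -1; mR−mL=8901/15826 → turn +1·90°
n=4: pose=(5,-1,N); sL=18/61, sR=90/373; mL=-9459/22753, mR=6102/22753; mL+mR=-9/61 → advance -1; mR−mL=15561/22753 → turn +1·90°
n=5: pose=(5,-2,W); sL=45/136, sR=45/146; mL=-4815/9928, mR=6345/19856; mL+mR=-45/272 → advance -1; mR−mL=15975/19856 → turn +1·90°
n=6: pose=(6,-2,S); sL=90/377, sR=18/61; mL=-8883/22997, mR=6138/22997; mL+mR=-45/377 → advance -1; mR−mL=15021/22997 → turn +1·90°
n=7: pose=(6,-1,E); sL=9/41, sR=45/193; mL=-5319/15826, mR=1791/7913; mL+mR=-9/82 → advance -1; mR−mL=8901/15826 → turn +1·90°

0 18/61 90/373 -9459/22753 6102/22753 5 -1 N
1 45/136 45/146 -4815/9928 6345/19856 5 -2 W
2 90/377 18/61 -8883/22997 6138/22997 6 -2 S
3 9/41 45/193 -5319/15826 1791/7913 6 -1 E
4 18/61 90/373 -9459/22753 6102/22753 5 -1 N
5 45/136 45/146 -4815/9928 6345/19856 5 -2 W
6 90/377 18/61 -8883/22997 6138/22997 6 -2 S
7 9/41 45/193 -5319/15826 1791/7913 6 -1 E
final 5 -1 N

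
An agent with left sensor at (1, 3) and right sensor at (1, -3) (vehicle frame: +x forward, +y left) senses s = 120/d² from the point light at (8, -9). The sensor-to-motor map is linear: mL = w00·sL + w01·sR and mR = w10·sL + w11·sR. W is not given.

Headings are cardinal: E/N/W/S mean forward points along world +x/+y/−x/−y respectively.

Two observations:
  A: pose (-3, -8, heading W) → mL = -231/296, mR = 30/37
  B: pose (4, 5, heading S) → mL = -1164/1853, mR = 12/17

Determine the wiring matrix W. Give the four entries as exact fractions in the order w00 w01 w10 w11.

obs A: pose=(-3,-8,W) → sL=30/37, sR=3/4, mL=-231/296, mR=30/37
obs B: pose=(4,5,S) → sL=12/17, sR=60/109, mL=-1164/1853, mR=12/17
sensor matrix S = [[30/37, 3/4], [12/17, 60/109]]; det S = -5697/68561
solve [mL_A; mL_B] = S·[w00; w01] and [mR_A; mR_B] = S·[w10; w11]:
  w00 = -1/2, w01 = -1/2, w10 = 1, w11 = 0

-1/2 -1/2 1 0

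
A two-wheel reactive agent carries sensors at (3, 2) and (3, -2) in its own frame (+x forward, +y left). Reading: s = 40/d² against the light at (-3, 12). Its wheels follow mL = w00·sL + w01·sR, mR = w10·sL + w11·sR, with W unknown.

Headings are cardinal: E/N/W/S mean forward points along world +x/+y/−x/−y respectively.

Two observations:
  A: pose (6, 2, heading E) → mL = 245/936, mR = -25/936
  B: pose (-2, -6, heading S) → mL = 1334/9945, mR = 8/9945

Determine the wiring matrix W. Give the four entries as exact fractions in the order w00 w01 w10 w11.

obs A: pose=(6,2,E) → sL=5/26, sR=5/36, mL=245/936, mR=-25/936
obs B: pose=(-2,-6,S) → sL=4/45, sR=20/221, mL=1334/9945, mR=8/9945
sensor matrix S = [[5/26, 5/36], [4/45, 20/221]]; det S = 1177/232713
solve [mL_A; mL_B] = S·[w00; w01] and [mR_A; mR_B] = S·[w10; w11]:
  w00 = 1, w01 = 1/2, w10 = -1/2, w11 = 1/2

1 1/2 -1/2 1/2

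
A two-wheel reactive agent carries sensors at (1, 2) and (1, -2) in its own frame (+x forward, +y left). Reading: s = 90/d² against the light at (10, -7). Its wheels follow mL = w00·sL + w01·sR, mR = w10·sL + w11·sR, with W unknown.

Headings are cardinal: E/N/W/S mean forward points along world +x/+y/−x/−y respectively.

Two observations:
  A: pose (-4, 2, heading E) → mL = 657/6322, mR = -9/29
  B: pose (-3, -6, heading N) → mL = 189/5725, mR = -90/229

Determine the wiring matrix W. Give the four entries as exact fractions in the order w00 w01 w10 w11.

1 -1/2 -1 0

obs A: pose=(-4,2,E) → sL=9/29, sR=45/109, mL=657/6322, mR=-9/29
obs B: pose=(-3,-6,N) → sL=90/229, sR=18/25, mL=189/5725, mR=-90/229
sensor matrix S = [[9/29, 45/109], [90/229, 18/25]]; det S = 1107432/18096725
solve [mL_A; mL_B] = S·[w00; w01] and [mR_A; mR_B] = S·[w10; w11]:
  w00 = 1, w01 = -1/2, w10 = -1, w11 = 0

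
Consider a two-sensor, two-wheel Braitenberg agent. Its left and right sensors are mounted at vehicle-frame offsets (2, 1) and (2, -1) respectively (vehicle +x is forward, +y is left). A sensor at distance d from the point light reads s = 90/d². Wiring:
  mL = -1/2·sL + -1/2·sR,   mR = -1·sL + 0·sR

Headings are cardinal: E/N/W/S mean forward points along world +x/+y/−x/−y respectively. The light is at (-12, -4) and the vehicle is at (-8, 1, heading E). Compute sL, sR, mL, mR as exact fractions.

left sensor world pos  = (-6, 2); dL² = 72
right sensor world pos = (-6, 0); dR² = 52
sL = 90/72 = 5/4
sR = 90/52 = 45/26
mL = -1/2·sL + -1/2·sR = -155/104
mR = -1·sL + 0·sR = -5/4

5/4 45/26 -155/104 -5/4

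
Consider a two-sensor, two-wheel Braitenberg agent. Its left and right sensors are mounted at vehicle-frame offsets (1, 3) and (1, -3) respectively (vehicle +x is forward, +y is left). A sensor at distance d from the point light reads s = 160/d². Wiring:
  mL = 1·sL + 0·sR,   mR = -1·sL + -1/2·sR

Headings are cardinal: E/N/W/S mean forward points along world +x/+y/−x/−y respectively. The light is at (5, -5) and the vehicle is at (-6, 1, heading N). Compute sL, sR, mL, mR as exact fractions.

32/49 160/113 32/49 -7536/5537

left sensor world pos  = (-9, 2); dL² = 245
right sensor world pos = (-3, 2); dR² = 113
sL = 160/245 = 32/49
sR = 160/113 = 160/113
mL = 1·sL + 0·sR = 32/49
mR = -1·sL + -1/2·sR = -7536/5537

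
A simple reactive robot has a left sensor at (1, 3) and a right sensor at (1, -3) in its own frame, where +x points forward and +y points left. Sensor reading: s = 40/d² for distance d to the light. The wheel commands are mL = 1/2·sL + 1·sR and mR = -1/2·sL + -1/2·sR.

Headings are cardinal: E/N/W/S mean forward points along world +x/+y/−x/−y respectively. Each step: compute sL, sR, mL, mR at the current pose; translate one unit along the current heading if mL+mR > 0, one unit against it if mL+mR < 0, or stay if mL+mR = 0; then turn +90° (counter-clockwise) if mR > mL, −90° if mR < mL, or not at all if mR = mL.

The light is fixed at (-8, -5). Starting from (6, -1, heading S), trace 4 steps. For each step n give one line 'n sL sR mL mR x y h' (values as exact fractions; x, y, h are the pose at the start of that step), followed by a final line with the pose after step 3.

0 20/149 4/13 726/1937 -428/1937 6 -1 S
1 40/169 8/41 2172/6929 -1496/6929 6 -2 W
2 10/29 5/34 315/986 -485/1972 5 -2 N
3 8/49 40/197 2748/9653 -1768/9653 5 -1 E
final 6 -1 S

n=0: pose=(6,-1,S); sL=20/149, sR=4/13; mL=726/1937, mR=-428/1937; mL+mR=2/13 → advance +1; mR−mL=-1154/1937 → turn -1·90°
n=1: pose=(6,-2,W); sL=40/169, sR=8/41; mL=2172/6929, mR=-1496/6929; mL+mR=4/41 → advance +1; mR−mL=-3668/6929 → turn -1·90°
n=2: pose=(5,-2,N); sL=10/29, sR=5/34; mL=315/986, mR=-485/1972; mL+mR=5/68 → advance +1; mR−mL=-1115/1972 → turn -1·90°
n=3: pose=(5,-1,E); sL=8/49, sR=40/197; mL=2748/9653, mR=-1768/9653; mL+mR=20/197 → advance +1; mR−mL=-4516/9653 → turn -1·90°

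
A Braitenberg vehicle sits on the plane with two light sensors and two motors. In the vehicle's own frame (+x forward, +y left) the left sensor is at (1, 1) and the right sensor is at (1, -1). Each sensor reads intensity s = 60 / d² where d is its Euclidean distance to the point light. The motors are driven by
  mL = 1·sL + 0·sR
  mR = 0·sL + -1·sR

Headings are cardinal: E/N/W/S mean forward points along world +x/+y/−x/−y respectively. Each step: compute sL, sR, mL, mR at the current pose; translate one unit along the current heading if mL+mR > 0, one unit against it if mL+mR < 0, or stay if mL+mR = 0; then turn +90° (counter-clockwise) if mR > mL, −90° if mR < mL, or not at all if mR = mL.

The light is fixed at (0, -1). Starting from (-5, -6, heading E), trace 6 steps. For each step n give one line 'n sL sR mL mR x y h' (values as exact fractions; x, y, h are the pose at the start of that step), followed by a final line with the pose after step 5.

0 15/8 15/13 15/8 -15/13 -5 -6 E
1 4/3 60/61 4/3 -60/61 -4 -6 S
2 30/37 6/5 30/37 -6/5 -4 -7 W
3 60/41 60/29 60/41 -60/29 -3 -7 N
4 3/2 15/17 3/2 -15/17 -3 -8 E
5 12/13 60/73 12/13 -60/73 -2 -8 S
final -2 -9 W

n=0: pose=(-5,-6,E); sL=15/8, sR=15/13; mL=15/8, mR=-15/13; mL+mR=75/104 → advance +1; mR−mL=-315/104 → turn -1·90°
n=1: pose=(-4,-6,S); sL=4/3, sR=60/61; mL=4/3, mR=-60/61; mL+mR=64/183 → advance +1; mR−mL=-424/183 → turn -1·90°
n=2: pose=(-4,-7,W); sL=30/37, sR=6/5; mL=30/37, mR=-6/5; mL+mR=-72/185 → advance -1; mR−mL=-372/185 → turn -1·90°
n=3: pose=(-3,-7,N); sL=60/41, sR=60/29; mL=60/41, mR=-60/29; mL+mR=-720/1189 → advance -1; mR−mL=-4200/1189 → turn -1·90°
n=4: pose=(-3,-8,E); sL=3/2, sR=15/17; mL=3/2, mR=-15/17; mL+mR=21/34 → advance +1; mR−mL=-81/34 → turn -1·90°
n=5: pose=(-2,-8,S); sL=12/13, sR=60/73; mL=12/13, mR=-60/73; mL+mR=96/949 → advance +1; mR−mL=-1656/949 → turn -1·90°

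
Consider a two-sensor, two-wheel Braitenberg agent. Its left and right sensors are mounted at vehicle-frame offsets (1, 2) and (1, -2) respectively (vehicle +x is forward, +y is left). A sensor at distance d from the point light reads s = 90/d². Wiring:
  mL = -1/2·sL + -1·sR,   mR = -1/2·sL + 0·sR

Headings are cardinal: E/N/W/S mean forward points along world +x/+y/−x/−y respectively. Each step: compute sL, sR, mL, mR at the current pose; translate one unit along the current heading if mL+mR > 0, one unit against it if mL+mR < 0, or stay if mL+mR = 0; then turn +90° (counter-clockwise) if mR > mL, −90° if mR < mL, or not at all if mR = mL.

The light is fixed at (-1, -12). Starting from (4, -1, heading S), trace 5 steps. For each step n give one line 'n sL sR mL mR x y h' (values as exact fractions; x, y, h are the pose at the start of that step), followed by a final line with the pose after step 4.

0 90/149 90/109 -18315/16241 -45/149 4 -1 S
1 45/116 45/68 -3375/3944 -45/232 4 0 E
2 90/173 18/41 -4959/7093 -45/173 3 0 N
3 1 45/89 -179/178 -1/2 3 -1 W
4 90/149 90/109 -18315/16241 -45/149 4 -1 S
final 4 0 E

n=0: pose=(4,-1,S); sL=90/149, sR=90/109; mL=-18315/16241, mR=-45/149; mL+mR=-23220/16241 → advance -1; mR−mL=90/109 → turn +1·90°
n=1: pose=(4,0,E); sL=45/116, sR=45/68; mL=-3375/3944, mR=-45/232; mL+mR=-1035/986 → advance -1; mR−mL=45/68 → turn +1·90°
n=2: pose=(3,0,N); sL=90/173, sR=18/41; mL=-4959/7093, mR=-45/173; mL+mR=-6804/7093 → advance -1; mR−mL=18/41 → turn +1·90°
n=3: pose=(3,-1,W); sL=1, sR=45/89; mL=-179/178, mR=-1/2; mL+mR=-134/89 → advance -1; mR−mL=45/89 → turn +1·90°
n=4: pose=(4,-1,S); sL=90/149, sR=90/109; mL=-18315/16241, mR=-45/149; mL+mR=-23220/16241 → advance -1; mR−mL=90/109 → turn +1·90°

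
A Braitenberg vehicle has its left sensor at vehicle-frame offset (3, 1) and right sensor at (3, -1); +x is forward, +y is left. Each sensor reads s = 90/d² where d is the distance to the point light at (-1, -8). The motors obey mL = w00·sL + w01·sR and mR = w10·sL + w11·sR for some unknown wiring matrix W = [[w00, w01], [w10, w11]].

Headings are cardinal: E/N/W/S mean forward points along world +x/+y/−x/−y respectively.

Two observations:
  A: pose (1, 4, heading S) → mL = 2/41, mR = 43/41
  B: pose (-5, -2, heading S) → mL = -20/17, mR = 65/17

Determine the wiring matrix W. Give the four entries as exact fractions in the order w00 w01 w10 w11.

-1/2 1/2 1/2 1/2

obs A: pose=(1,4,S) → sL=1, sR=45/41, mL=2/41, mR=43/41
obs B: pose=(-5,-2,S) → sL=5, sR=45/17, mL=-20/17, mR=65/17
sensor matrix S = [[1, 45/41], [5, 45/17]]; det S = -1980/697
solve [mL_A; mL_B] = S·[w00; w01] and [mR_A; mR_B] = S·[w10; w11]:
  w00 = -1/2, w01 = 1/2, w10 = 1/2, w11 = 1/2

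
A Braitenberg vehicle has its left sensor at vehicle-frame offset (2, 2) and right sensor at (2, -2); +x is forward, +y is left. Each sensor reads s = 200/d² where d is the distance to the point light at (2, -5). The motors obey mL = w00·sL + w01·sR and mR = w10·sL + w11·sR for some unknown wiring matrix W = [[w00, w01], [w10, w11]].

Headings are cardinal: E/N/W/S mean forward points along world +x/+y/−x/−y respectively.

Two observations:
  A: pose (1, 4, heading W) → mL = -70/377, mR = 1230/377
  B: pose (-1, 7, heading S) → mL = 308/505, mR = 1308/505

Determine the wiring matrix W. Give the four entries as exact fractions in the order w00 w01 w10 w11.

-1/2 1 1/2 1

obs A: pose=(1,4,W) → sL=100/29, sR=20/13, mL=-70/377, mR=1230/377
obs B: pose=(-1,7,S) → sL=200/101, sR=8/5, mL=308/505, mR=1308/505
sensor matrix S = [[100/29, 20/13], [200/101, 8/5]]; det S = 94080/38077
solve [mL_A; mL_B] = S·[w00; w01] and [mR_A; mR_B] = S·[w10; w11]:
  w00 = -1/2, w01 = 1, w10 = 1/2, w11 = 1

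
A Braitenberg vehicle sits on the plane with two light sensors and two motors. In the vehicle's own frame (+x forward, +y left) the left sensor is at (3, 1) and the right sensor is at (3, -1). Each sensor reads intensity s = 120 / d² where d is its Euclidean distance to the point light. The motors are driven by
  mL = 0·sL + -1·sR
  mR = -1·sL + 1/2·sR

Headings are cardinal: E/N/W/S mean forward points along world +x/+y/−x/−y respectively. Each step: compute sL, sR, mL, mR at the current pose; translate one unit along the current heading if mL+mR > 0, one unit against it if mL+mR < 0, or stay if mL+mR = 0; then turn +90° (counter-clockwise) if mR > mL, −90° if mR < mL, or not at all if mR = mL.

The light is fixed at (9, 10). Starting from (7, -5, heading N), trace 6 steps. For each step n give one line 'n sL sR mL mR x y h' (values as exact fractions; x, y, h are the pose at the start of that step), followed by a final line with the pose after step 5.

0 40/51 24/29 -24/29 -548/1479 7 -5 N
1 60/157 12/25 -12/25 -558/3925 7 -6 W
2 120/361 24/73 -24/73 -4428/26353 8 -6 S
3 3/5 6/13 -6/13 -24/65 8 -5 E
4 40/51 24/29 -24/29 -548/1479 7 -5 N
5 60/157 12/25 -12/25 -558/3925 7 -6 W
final 8 -6 S

n=0: pose=(7,-5,N); sL=40/51, sR=24/29; mL=-24/29, mR=-548/1479; mL+mR=-1772/1479 → advance -1; mR−mL=676/1479 → turn +1·90°
n=1: pose=(7,-6,W); sL=60/157, sR=12/25; mL=-12/25, mR=-558/3925; mL+mR=-2442/3925 → advance -1; mR−mL=1326/3925 → turn +1·90°
n=2: pose=(8,-6,S); sL=120/361, sR=24/73; mL=-24/73, mR=-4428/26353; mL+mR=-13092/26353 → advance -1; mR−mL=4236/26353 → turn +1·90°
n=3: pose=(8,-5,E); sL=3/5, sR=6/13; mL=-6/13, mR=-24/65; mL+mR=-54/65 → advance -1; mR−mL=6/65 → turn +1·90°
n=4: pose=(7,-5,N); sL=40/51, sR=24/29; mL=-24/29, mR=-548/1479; mL+mR=-1772/1479 → advance -1; mR−mL=676/1479 → turn +1·90°
n=5: pose=(7,-6,W); sL=60/157, sR=12/25; mL=-12/25, mR=-558/3925; mL+mR=-2442/3925 → advance -1; mR−mL=1326/3925 → turn +1·90°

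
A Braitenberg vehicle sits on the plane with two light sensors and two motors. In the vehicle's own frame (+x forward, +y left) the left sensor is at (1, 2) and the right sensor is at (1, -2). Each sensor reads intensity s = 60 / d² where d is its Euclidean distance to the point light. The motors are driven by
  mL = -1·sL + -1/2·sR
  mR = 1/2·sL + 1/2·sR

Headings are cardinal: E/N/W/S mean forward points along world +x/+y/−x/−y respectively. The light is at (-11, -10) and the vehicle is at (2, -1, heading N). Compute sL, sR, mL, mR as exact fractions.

60/221 12/65 -402/1105 252/1105

left sensor world pos  = (0, 0); dL² = 221
right sensor world pos = (4, 0); dR² = 325
sL = 60/221 = 60/221
sR = 60/325 = 12/65
mL = -1·sL + -1/2·sR = -402/1105
mR = 1/2·sL + 1/2·sR = 252/1105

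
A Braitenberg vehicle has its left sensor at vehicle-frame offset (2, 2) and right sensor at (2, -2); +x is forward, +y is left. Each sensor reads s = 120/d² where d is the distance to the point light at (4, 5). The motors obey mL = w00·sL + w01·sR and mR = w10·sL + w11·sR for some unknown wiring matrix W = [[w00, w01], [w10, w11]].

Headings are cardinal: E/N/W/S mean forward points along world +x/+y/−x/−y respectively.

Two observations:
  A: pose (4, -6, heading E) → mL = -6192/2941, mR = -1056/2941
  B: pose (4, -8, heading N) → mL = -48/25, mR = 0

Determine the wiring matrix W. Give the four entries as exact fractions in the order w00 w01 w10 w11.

-1 -1 -1/2 1/2

obs A: pose=(4,-6,E) → sL=24/17, sR=120/173, mL=-6192/2941, mR=-1056/2941
obs B: pose=(4,-8,N) → sL=24/25, sR=24/25, mL=-48/25, mR=0
sensor matrix S = [[24/17, 120/173], [24/25, 24/25]]; det S = 50688/73525
solve [mL_A; mL_B] = S·[w00; w01] and [mR_A; mR_B] = S·[w10; w11]:
  w00 = -1, w01 = -1, w10 = -1/2, w11 = 1/2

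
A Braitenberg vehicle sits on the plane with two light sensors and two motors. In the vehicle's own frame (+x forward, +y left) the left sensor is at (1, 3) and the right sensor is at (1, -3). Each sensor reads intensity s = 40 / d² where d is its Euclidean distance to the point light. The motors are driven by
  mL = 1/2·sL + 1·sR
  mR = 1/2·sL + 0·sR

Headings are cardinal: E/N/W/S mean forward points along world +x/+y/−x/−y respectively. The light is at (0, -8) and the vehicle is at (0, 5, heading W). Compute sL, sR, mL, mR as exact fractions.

left sensor world pos  = (-1, 2); dL² = 101
right sensor world pos = (-1, 8); dR² = 257
sL = 40/101 = 40/101
sR = 40/257 = 40/257
mL = 1/2·sL + 1·sR = 9180/25957
mR = 1/2·sL + 0·sR = 20/101

40/101 40/257 9180/25957 20/101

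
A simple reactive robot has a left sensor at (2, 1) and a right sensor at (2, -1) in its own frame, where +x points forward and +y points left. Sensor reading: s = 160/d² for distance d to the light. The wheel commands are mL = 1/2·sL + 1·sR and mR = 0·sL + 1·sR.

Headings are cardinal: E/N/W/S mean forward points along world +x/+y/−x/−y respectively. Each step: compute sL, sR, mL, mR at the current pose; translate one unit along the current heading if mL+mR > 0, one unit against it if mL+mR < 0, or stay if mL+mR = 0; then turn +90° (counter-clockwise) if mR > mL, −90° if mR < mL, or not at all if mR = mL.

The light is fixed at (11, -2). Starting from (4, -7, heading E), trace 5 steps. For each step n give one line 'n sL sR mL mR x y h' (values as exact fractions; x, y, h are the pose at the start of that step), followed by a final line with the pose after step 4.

n=0: pose=(4,-7,E); sL=160/41, sR=160/61; mL=11440/2501, mR=160/61; mL+mR=18000/2501 → advance +1; mR−mL=-80/41 → turn -1·90°
n=1: pose=(5,-7,S); sL=80/37, sR=80/49; mL=4920/1813, mR=80/49; mL+mR=7880/1813 → advance +1; mR−mL=-40/37 → turn -1·90°
n=2: pose=(5,-8,W); sL=160/113, sR=160/89; mL=25200/10057, mR=160/89; mL+mR=43280/10057 → advance +1; mR−mL=-80/113 → turn -1·90°
n=3: pose=(4,-8,N); sL=2, sR=40/13; mL=53/13, mR=40/13; mL+mR=93/13 → advance +1; mR−mL=-1 → turn -1·90°
n=4: pose=(4,-7,E); sL=160/41, sR=160/61; mL=11440/2501, mR=160/61; mL+mR=18000/2501 → advance +1; mR−mL=-80/41 → turn -1·90°

0 160/41 160/61 11440/2501 160/61 4 -7 E
1 80/37 80/49 4920/1813 80/49 5 -7 S
2 160/113 160/89 25200/10057 160/89 5 -8 W
3 2 40/13 53/13 40/13 4 -8 N
4 160/41 160/61 11440/2501 160/61 4 -7 E
final 5 -7 S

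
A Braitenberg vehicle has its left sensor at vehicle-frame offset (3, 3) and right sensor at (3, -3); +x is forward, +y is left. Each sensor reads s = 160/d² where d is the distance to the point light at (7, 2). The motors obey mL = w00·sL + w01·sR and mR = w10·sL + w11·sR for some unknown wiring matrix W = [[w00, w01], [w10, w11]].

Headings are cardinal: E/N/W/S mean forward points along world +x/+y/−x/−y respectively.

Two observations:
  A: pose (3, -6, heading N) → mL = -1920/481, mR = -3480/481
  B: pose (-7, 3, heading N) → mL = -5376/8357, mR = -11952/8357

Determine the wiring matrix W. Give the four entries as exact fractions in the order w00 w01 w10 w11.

1 -1 -1/2 -1

obs A: pose=(3,-6,N) → sL=80/37, sR=80/13, mL=-1920/481, mR=-3480/481
obs B: pose=(-7,3,N) → sL=32/61, sR=160/137, mL=-5376/8357, mR=-11952/8357
sensor matrix S = [[80/37, 80/13], [32/61, 160/137]]; det S = -2826240/4019717
solve [mL_A; mL_B] = S·[w00; w01] and [mR_A; mR_B] = S·[w10; w11]:
  w00 = 1, w01 = -1, w10 = -1/2, w11 = -1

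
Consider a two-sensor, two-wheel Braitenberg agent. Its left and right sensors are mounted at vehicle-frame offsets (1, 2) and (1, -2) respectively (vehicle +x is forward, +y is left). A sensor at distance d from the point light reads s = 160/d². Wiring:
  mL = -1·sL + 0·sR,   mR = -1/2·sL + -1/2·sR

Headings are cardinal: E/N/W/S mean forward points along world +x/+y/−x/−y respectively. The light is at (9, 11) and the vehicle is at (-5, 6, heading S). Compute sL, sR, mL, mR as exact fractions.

8/9 40/73 -8/9 -472/657

left sensor world pos  = (-3, 5); dL² = 180
right sensor world pos = (-7, 5); dR² = 292
sL = 160/180 = 8/9
sR = 160/292 = 40/73
mL = -1·sL + 0·sR = -8/9
mR = -1/2·sL + -1/2·sR = -472/657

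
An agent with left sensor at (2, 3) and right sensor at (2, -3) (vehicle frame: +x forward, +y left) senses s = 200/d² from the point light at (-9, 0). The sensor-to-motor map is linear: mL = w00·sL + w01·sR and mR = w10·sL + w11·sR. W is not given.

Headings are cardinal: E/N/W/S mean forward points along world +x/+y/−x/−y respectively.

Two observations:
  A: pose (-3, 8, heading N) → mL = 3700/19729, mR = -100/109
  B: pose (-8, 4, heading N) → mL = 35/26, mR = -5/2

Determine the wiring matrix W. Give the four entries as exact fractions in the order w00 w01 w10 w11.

obs A: pose=(-3,8,N) → sL=200/109, sR=200/181, mL=3700/19729, mR=-100/109
obs B: pose=(-8,4,N) → sL=5, sR=50/13, mL=35/26, mR=-5/2
sensor matrix S = [[200/109, 200/181], [5, 50/13]]; det S = 393000/256477
solve [mL_A; mL_B] = S·[w00; w01] and [mR_A; mR_B] = S·[w10; w11]:
  w00 = -1/2, w01 = 1, w10 = -1/2, w11 = 0

-1/2 1 -1/2 0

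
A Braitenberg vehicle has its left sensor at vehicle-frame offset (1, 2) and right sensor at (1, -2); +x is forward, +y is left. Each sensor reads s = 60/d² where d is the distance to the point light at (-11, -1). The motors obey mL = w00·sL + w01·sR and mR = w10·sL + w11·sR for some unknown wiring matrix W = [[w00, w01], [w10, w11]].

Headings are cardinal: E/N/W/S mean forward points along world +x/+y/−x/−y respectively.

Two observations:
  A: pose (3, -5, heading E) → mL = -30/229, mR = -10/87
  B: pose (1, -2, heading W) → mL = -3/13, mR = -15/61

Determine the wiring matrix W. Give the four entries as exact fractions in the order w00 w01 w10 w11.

obs A: pose=(3,-5,E) → sL=60/229, sR=20/87, mL=-30/229, mR=-10/87
obs B: pose=(1,-2,W) → sL=6/13, sR=30/61, mL=-3/13, mR=-15/61
sensor matrix S = [[60/229, 20/87], [6/13, 30/61]]; det S = 119840/5266313
solve [mL_A; mL_B] = S·[w00; w01] and [mR_A; mR_B] = S·[w10; w11]:
  w00 = -1/2, w01 = 0, w10 = 0, w11 = -1/2

-1/2 0 0 -1/2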